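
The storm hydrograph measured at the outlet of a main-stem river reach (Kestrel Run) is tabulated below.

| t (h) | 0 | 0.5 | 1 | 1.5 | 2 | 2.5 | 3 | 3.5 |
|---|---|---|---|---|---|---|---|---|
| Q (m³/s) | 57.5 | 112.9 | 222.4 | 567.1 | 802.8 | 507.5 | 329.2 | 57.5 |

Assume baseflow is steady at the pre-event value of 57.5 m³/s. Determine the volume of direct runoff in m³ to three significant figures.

V ≈ 3.95 × 10^6 m³

Direct-runoff ordinates (Q − Q_b): 0.0, 55.4, 164.9, 509.6, 745.3, 450.0, 271.7, 0.0 m³/s.
ΣQ_DR = 2197 m³/s.
With Δt = 0.5 h = 1800 s, V = ΣQ_DR · Δt = 2197 × 1800 = 3.95 × 10^6 m³.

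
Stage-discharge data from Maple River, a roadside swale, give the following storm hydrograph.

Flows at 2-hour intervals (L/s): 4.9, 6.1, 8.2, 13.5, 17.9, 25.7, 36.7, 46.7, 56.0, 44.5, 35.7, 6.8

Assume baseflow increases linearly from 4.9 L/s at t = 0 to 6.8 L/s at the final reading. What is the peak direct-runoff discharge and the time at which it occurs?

Q_p = 49.72 L/s at t = 16 h

Subtracting baseflow gives direct-runoff ordinates: 0.00, 1.03, 2.95, 8.08, 12.31, 19.94, 30.76, 40.59, 49.72, 38.05, 29.07, 0.00 L/s.
The maximum is 49.72 L/s, occurring at the reading for t = 16 h.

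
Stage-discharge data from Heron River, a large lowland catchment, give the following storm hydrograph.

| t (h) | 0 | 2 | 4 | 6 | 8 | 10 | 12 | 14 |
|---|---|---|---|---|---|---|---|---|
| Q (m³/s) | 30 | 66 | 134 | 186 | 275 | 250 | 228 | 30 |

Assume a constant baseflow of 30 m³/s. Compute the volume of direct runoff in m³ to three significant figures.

V ≈ 6.90 × 10^6 m³

Direct-runoff ordinates (Q − Q_b): 0.0, 36.0, 104.0, 156.0, 245.0, 220.0, 198.0, 0.0 m³/s.
ΣQ_DR = 959.0 m³/s.
With Δt = 2 h = 7200 s, V = ΣQ_DR · Δt = 959.0 × 7200 = 6.90 × 10^6 m³.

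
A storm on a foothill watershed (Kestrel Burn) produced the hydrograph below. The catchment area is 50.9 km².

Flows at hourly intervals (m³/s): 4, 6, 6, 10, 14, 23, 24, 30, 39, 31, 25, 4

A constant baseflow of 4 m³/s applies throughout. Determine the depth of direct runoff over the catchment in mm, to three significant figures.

Direct runoff: 0.0, 2.0, 2.0, 6.0, 10.0, 19.0, 20.0, 26.0, 35.0, 27.0, 21.0, 0.0 m³/s; ΣQ_DR = 168.0 m³/s.
V = ΣQ_DR · Δt = 168.0 × 3600 s = 6.048 × 10^5 m³.
Over A = 50.9 km², depth = V / A = 11.9 mm.

d ≈ 11.9 mm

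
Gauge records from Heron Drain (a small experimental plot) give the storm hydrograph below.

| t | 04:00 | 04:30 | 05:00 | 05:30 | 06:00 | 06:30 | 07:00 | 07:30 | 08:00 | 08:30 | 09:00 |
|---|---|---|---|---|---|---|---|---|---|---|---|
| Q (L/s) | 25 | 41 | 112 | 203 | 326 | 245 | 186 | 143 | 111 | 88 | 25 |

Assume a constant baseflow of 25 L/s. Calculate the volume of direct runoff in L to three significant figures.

V ≈ 2.21 × 10^6 L

Direct-runoff ordinates (Q − Q_b): 0.0, 16.0, 87.0, 178.0, 301.0, 220.0, 161.0, 118.0, 86.0, 63.0, 0.0 L/s.
ΣQ_DR = 1230 L/s.
With Δt = 0.5 h = 1800 s, V = ΣQ_DR · Δt = 1230 × 1800 = 2.21 × 10^6 L.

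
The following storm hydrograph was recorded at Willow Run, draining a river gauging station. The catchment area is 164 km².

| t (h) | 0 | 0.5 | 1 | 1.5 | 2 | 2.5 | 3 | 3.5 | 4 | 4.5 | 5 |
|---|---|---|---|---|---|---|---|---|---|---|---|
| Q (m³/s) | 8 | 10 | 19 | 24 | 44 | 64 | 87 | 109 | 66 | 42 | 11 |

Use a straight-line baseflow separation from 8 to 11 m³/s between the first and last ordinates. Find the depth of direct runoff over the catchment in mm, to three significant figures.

d ≈ 4.17 mm

Direct runoff: 0.00, 1.70, 10.40, 15.10, 34.80, 54.50, 77.20, 98.90, 55.60, 31.30, 0.00 m³/s; ΣQ_DR = 379.5 m³/s.
V = ΣQ_DR · Δt = 379.5 × 1800 s = 6.831 × 10^5 m³.
Over A = 164 km², depth = V / A = 4.17 mm.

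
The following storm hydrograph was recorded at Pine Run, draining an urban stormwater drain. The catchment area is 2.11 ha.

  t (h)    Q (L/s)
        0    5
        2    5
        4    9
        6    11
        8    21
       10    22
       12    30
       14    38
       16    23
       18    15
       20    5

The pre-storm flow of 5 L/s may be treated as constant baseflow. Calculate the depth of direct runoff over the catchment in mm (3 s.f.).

Direct runoff: 0.0, 0.0, 4.0, 6.0, 16.0, 17.0, 25.0, 33.0, 18.0, 10.0, 0.0 L/s; ΣQ_DR = 129.0 L/s.
V = ΣQ_DR · Δt = 129.0 × 7200 s = 9.288 × 10^5 L.
Over A = 2.11 ha, depth = V / A = 44.0 mm.

d ≈ 44.0 mm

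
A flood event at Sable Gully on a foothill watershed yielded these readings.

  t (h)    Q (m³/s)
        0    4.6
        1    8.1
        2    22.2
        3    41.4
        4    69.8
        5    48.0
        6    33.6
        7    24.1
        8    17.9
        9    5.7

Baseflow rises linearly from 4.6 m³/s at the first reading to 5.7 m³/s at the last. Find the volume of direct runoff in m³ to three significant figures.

Direct-runoff ordinates (Q − Q_b): 0.00, 3.38, 17.36, 36.43, 64.71, 42.79, 28.27, 18.64, 12.32, 0.00 m³/s.
ΣQ_DR = 223.9 m³/s.
With Δt = 1 h = 3600 s, V = ΣQ_DR · Δt = 223.9 × 3600 = 8.06 × 10^5 m³.

V ≈ 8.06 × 10^5 m³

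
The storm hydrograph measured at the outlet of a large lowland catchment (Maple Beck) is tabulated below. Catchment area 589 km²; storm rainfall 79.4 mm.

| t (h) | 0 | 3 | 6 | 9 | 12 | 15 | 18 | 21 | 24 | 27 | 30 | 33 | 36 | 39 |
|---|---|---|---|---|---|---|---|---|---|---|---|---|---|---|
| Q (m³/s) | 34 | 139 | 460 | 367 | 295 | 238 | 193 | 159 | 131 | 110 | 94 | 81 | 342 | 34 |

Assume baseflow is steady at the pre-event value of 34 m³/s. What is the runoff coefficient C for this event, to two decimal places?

C ≈ 0.51

ΣQ_DR = 2201 m³/s; V = ΣQ_DR·Δt = 2.377 × 10^7 m³.
Runoff depth d = V / A = 40.36 mm.
C = d / P = 40.36 / 79.4 = 0.51.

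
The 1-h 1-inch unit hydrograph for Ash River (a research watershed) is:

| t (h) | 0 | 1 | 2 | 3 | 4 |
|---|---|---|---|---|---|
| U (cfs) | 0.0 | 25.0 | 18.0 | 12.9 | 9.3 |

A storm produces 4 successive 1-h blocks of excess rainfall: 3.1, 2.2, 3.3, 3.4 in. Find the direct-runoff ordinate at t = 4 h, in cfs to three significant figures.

Q ≈ 202 cfs

By discrete convolution, Q_j = Σ (P_i / 1 in) · U_{j−i}.
At t = 4 h (j=4): Q = (3.1/1)·9.3 + (2.2/1)·12.9 + (3.3/1)·18.0 + (3.4/1)·25.0 = 202 cfs.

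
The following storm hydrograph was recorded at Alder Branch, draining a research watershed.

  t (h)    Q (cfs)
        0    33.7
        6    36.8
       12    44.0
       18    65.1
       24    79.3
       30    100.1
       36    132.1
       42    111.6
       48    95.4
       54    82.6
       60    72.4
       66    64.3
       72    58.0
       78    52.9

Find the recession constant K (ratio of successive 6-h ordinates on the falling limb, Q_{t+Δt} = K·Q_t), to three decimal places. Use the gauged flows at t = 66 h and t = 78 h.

K ≈ 0.907

Using the recession-limb readings at t = 66 h and t = 78 h: Q falls from 64.3 to 52.9 cfs over 2 intervals.
K = (Q₂/Q₁)^(1/2) = (52.9/64.3)^(1/2) = 0.907.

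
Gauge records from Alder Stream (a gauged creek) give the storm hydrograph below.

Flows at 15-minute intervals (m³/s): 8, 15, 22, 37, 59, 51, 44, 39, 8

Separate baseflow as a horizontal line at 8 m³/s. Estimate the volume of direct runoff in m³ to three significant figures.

V ≈ 1.90 × 10^5 m³

Direct-runoff ordinates (Q − Q_b): 0.0, 7.0, 14.0, 29.0, 51.0, 43.0, 36.0, 31.0, 0.0 m³/s.
ΣQ_DR = 211.0 m³/s.
With Δt = 0.25 h = 900 s, V = ΣQ_DR · Δt = 211.0 × 900 = 1.90 × 10^5 m³.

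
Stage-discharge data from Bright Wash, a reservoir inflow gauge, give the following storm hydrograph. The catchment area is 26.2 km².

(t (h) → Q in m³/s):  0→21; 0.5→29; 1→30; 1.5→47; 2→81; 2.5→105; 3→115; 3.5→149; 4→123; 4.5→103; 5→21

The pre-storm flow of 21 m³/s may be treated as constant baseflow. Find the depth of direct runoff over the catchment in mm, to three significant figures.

Direct runoff: 0.0, 8.0, 9.0, 26.0, 60.0, 84.0, 94.0, 128.0, 102.0, 82.0, 0.0 m³/s; ΣQ_DR = 593.0 m³/s.
V = ΣQ_DR · Δt = 593.0 × 1800 s = 1.067 × 10^6 m³.
Over A = 26.2 km², depth = V / A = 40.7 mm.

d ≈ 40.7 mm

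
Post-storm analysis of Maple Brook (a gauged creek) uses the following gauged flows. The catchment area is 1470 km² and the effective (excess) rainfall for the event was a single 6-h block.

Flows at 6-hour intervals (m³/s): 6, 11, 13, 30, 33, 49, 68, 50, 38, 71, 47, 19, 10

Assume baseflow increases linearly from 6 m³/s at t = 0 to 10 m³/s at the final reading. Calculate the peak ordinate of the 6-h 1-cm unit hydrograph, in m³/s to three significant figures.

Direct runoff: 0.00, 4.67, 6.33, 23.00, 25.67, 41.33, 60.00, 41.67, 29.33, 62.00, 37.67, 9.33, 0.00 m³/s; ΣQ_DR = 341.0 m³/s, peak = 62.00 m³/s.
Runoff depth d = ΣQ_DR·Δt / A = 341.0 × 21600 / (1470 km²) = 5.011 mm.
The 1-cm UH is the DRH scaled by (10 mm)/d, so U_p = 62.00 × 10/5.011 = 124 m³/s.

U_p ≈ 124 m³/s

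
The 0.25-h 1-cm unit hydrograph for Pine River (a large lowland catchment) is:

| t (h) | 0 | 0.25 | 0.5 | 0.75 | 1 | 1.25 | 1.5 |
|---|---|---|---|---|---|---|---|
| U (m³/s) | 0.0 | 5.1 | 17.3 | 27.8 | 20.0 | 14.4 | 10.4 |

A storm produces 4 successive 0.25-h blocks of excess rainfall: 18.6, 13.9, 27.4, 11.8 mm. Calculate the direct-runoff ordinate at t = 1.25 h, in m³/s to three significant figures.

By discrete convolution, Q_j = Σ (P_i / 10 mm) · U_{j−i}.
At t = 1.25 h (j=5): Q = (18.6/10)·14.4 + (13.9/10)·20.0 + (27.4/10)·27.8 + (11.8/10)·17.3 = 151 m³/s.

Q ≈ 151 m³/s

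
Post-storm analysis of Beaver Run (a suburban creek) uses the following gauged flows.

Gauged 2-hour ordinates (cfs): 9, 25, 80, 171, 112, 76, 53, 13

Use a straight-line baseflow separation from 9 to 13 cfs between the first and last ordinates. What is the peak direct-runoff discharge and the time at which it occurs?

Q_p = 160.29 cfs at t = 6 h

Subtracting baseflow gives direct-runoff ordinates: 0.00, 15.43, 69.86, 160.29, 100.71, 64.14, 40.57, 0.00 cfs.
The maximum is 160.29 cfs, occurring at the reading for t = 6 h.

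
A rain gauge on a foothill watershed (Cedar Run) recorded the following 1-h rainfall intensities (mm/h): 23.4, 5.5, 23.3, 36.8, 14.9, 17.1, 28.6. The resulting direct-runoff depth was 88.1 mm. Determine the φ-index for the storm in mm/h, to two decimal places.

Only the 6 blocks with intensity above φ contribute runoff: 23.4, 23.3, 36.8, 14.9, 17.1, 28.6 mm/h.
Σ(I−φ)·Δt = d  ⇒  (23.4+23.3+36.8+14.9+17.1+28.6 − 6φ)·1 = 88.1
φ = (144.1 − 88.1/1) / 6 = 9.33 mm/h.

φ ≈ 9.33 mm/h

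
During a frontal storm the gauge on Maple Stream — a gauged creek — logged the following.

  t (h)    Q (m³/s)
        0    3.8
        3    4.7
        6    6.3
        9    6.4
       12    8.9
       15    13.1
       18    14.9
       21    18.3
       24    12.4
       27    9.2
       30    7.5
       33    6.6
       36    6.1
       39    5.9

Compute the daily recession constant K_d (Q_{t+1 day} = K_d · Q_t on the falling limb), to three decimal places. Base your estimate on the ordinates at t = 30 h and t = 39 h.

K_d ≈ 0.527

Between t = 30 h and t = 39 h the flow falls from 7.5 to 5.9 m³/s over 3×3 h = 9 h.
Per-interval ratio K = (5.9/7.5)^(1/3) = 0.9231; K_d = K^(24/3) = 0.527.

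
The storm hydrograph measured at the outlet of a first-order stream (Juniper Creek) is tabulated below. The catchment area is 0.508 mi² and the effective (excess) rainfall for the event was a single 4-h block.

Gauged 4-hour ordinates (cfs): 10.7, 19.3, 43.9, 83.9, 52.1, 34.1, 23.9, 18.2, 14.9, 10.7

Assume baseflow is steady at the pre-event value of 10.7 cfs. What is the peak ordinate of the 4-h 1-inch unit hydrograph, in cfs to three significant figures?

Direct runoff: 0.0, 8.6, 33.2, 73.2, 41.4, 23.4, 13.2, 7.5, 4.2, 0.0 cfs; ΣQ_DR = 204.7 cfs, peak = 73.2 cfs.
Runoff depth d = ΣQ_DR·Δt / A = 204.7 × 14400 / (0.508 mi²) = 2.498 in.
The 1-inch UH is the DRH scaled by (1 in)/d, so U_p = 73.2 × 1/2.498 = 29.3 cfs.

U_p ≈ 29.3 cfs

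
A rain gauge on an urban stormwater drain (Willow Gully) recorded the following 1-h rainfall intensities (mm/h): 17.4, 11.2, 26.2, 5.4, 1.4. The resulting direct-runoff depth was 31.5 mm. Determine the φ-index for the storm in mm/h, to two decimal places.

Only the 3 blocks with intensity above φ contribute runoff: 17.4, 11.2, 26.2 mm/h.
Σ(I−φ)·Δt = d  ⇒  (17.4+11.2+26.2 − 3φ)·1 = 31.5
φ = (54.80 − 31.5/1) / 3 = 7.77 mm/h.

φ ≈ 7.77 mm/h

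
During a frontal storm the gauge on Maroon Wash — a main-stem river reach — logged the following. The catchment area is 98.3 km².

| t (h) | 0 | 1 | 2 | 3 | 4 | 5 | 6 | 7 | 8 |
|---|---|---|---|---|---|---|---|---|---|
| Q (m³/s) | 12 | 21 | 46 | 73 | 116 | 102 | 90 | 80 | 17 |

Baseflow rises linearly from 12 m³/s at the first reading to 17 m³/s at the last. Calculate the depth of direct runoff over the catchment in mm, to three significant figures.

Direct runoff: 0.00, 8.38, 32.75, 59.12, 101.50, 86.88, 74.25, 63.62, 0.00 m³/s; ΣQ_DR = 426.5 m³/s.
V = ΣQ_DR · Δt = 426.5 × 3600 s = 1.535 × 10^6 m³.
Over A = 98.3 km², depth = V / A = 15.6 mm.

d ≈ 15.6 mm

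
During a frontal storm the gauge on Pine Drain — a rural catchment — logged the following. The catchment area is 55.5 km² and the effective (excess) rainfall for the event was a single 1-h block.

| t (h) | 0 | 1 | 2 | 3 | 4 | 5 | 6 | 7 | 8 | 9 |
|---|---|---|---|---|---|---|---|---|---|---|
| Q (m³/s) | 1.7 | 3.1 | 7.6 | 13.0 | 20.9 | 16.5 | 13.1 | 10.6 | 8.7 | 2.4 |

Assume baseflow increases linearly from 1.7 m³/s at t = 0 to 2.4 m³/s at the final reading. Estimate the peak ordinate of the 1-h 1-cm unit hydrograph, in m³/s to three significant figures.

U_p ≈ 37.8 m³/s

Direct runoff: 0.00, 1.32, 5.74, 11.07, 18.89, 14.41, 10.93, 8.36, 6.38, 0.00 m³/s; ΣQ_DR = 77.10 m³/s, peak = 18.89 m³/s.
Runoff depth d = ΣQ_DR·Δt / A = 77.10 × 3600 / (55.5 km²) = 5.001 mm.
The 1-cm UH is the DRH scaled by (10 mm)/d, so U_p = 18.89 × 10/5.001 = 37.8 m³/s.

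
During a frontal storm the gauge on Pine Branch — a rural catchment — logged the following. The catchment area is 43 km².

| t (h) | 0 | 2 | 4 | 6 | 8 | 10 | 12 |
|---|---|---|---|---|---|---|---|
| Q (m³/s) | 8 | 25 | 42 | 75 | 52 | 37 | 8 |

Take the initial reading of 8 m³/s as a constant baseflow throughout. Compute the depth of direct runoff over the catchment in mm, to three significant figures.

Direct runoff: 0.0, 17.0, 34.0, 67.0, 44.0, 29.0, 0.0 m³/s; ΣQ_DR = 191.0 m³/s.
V = ΣQ_DR · Δt = 191.0 × 7200 s = 1.375 × 10^6 m³.
Over A = 43 km², depth = V / A = 32.0 mm.

d ≈ 32.0 mm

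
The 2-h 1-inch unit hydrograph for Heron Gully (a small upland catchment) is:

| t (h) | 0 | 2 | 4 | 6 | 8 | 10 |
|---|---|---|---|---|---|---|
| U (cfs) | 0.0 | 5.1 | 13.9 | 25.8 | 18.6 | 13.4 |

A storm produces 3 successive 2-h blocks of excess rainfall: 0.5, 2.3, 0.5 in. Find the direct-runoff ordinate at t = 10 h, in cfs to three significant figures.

By discrete convolution, Q_j = Σ (P_i / 1 in) · U_{j−i}.
At t = 10 h (j=5): Q = (0.5/1)·13.4 + (2.3/1)·18.6 + (0.5/1)·25.8 = 62.4 cfs.

Q ≈ 62.4 cfs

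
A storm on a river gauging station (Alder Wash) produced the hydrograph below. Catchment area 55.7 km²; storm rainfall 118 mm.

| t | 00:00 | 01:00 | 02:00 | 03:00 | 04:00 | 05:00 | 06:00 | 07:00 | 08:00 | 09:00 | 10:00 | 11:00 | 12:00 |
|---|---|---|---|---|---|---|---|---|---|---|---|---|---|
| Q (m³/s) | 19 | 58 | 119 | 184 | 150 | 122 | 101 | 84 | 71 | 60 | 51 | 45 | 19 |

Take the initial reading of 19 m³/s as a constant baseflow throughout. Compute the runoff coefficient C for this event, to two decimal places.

C ≈ 0.46

ΣQ_DR = 836.0 m³/s; V = ΣQ_DR·Δt = 3.010 × 10^6 m³.
Runoff depth d = V / A = 54.03 mm.
C = d / P = 54.03 / 118 = 0.46.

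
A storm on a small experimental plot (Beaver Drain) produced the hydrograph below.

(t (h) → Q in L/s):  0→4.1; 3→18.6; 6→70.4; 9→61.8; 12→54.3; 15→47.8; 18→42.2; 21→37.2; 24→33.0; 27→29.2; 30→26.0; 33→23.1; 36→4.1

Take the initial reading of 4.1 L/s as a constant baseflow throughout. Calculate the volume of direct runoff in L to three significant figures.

Direct-runoff ordinates (Q − Q_b): 0.0, 14.5, 66.3, 57.7, 50.2, 43.7, 38.1, 33.1, 28.9, 25.1, 21.9, 19.0, 0.0 L/s.
ΣQ_DR = 398.5 L/s.
With Δt = 3 h = 10800 s, V = ΣQ_DR · Δt = 398.5 × 10800 = 4.30 × 10^6 L.

V ≈ 4.30 × 10^6 L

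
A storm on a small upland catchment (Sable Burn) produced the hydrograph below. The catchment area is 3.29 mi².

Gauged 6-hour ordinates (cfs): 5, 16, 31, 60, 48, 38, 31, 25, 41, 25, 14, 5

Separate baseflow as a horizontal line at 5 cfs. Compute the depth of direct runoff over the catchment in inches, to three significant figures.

Direct runoff: 0.0, 11.0, 26.0, 55.0, 43.0, 33.0, 26.0, 20.0, 36.0, 20.0, 9.0, 0.0 cfs; ΣQ_DR = 279.0 cfs.
V = ΣQ_DR · Δt = 279.0 × 21600 s = 6.026 × 10^6 ft³.
Over A = 3.29 mi², depth = V / A = 0.788 in.

d ≈ 0.788 in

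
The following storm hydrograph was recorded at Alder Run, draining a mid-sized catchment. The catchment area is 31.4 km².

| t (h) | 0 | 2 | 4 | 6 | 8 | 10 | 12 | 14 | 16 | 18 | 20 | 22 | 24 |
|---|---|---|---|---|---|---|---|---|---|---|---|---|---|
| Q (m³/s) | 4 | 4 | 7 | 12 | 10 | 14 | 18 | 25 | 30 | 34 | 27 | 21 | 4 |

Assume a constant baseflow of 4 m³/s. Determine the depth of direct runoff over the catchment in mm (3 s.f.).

d ≈ 36.2 mm

Direct runoff: 0.0, 0.0, 3.0, 8.0, 6.0, 10.0, 14.0, 21.0, 26.0, 30.0, 23.0, 17.0, 0.0 m³/s; ΣQ_DR = 158.0 m³/s.
V = ΣQ_DR · Δt = 158.0 × 7200 s = 1.138 × 10^6 m³.
Over A = 31.4 km², depth = V / A = 36.2 mm.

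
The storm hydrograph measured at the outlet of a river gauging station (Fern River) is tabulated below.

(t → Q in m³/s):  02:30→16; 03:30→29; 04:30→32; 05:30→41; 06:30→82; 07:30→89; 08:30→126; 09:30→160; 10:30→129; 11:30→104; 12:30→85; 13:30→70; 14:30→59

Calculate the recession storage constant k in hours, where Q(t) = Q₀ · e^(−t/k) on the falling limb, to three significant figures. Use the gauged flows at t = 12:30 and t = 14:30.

On the falling limb, Q drops from 85 to 59 m³/s between t = 12:30 and t = 14:30 (Δt = 2 h).
k = −Δt / ln(Q₂/Q₁) = −2 / ln(59/85) = 5.48 h.

k ≈ 5.48 h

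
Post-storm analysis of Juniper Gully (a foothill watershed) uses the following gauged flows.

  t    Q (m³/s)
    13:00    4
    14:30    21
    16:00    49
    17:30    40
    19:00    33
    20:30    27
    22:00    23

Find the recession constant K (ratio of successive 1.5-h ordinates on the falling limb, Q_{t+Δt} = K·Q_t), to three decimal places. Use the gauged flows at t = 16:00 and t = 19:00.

Using the recession-limb readings at t = 16:00 and t = 19:00: Q falls from 49 to 33 m³/s over 2 intervals.
K = (Q₂/Q₁)^(1/2) = (33/49)^(1/2) = 0.821.

K ≈ 0.821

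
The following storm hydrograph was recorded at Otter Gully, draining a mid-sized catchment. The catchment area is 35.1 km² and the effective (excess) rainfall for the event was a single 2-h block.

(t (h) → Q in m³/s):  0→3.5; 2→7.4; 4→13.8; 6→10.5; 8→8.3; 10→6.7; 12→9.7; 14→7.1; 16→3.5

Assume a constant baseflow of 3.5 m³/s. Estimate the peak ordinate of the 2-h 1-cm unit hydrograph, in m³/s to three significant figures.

Direct runoff: 0.0, 3.9, 10.3, 7.0, 4.8, 3.2, 6.2, 3.6, 0.0 m³/s; ΣQ_DR = 39.00 m³/s, peak = 10.3 m³/s.
Runoff depth d = ΣQ_DR·Δt / A = 39.00 × 7200 / (35.1 km²) = 8.000 mm.
The 1-cm UH is the DRH scaled by (10 mm)/d, so U_p = 10.3 × 10/8.000 = 12.9 m³/s.

U_p ≈ 12.9 m³/s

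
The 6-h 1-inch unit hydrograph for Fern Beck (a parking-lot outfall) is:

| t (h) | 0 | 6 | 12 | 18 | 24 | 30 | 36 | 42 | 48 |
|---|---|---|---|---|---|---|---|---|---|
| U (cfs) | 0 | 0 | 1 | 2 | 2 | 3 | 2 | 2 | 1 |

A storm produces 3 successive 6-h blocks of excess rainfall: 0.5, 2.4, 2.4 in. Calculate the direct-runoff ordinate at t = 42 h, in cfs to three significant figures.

Q ≈ 13.0 cfs

By discrete convolution, Q_j = Σ (P_i / 1 in) · U_{j−i}.
At t = 42 h (j=7): Q = (0.5/1)·2 + (2.4/1)·2 + (2.4/1)·3 = 13.0 cfs.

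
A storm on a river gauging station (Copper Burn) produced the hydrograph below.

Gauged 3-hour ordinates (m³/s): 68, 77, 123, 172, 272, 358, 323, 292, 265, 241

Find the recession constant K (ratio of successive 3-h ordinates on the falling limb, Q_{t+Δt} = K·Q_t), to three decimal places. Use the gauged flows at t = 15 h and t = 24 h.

K ≈ 0.905

Using the recession-limb readings at t = 15 h and t = 24 h: Q falls from 358 to 265 m³/s over 3 intervals.
K = (Q₂/Q₁)^(1/3) = (265/358)^(1/3) = 0.905.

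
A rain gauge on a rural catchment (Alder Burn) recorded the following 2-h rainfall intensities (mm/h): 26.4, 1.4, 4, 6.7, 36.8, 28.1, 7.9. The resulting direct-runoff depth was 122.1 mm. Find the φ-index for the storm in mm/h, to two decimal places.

Only the 3 blocks with intensity above φ contribute runoff: 26.4, 36.8, 28.1 mm/h.
Σ(I−φ)·Δt = d  ⇒  (26.4+36.8+28.1 − 3φ)·2 = 122.1
φ = (91.30 − 122.1/2) / 3 = 10.08 mm/h.

φ ≈ 10.08 mm/h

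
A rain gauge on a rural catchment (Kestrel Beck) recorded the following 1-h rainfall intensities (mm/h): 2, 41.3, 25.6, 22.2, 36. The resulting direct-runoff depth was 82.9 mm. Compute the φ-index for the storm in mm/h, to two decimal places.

φ ≈ 10.55 mm/h

Only the 4 blocks with intensity above φ contribute runoff: 41.3, 25.6, 22.2, 36 mm/h.
Σ(I−φ)·Δt = d  ⇒  (41.3+25.6+22.2+36 − 4φ)·1 = 82.9
φ = (125.1 − 82.9/1) / 4 = 10.55 mm/h.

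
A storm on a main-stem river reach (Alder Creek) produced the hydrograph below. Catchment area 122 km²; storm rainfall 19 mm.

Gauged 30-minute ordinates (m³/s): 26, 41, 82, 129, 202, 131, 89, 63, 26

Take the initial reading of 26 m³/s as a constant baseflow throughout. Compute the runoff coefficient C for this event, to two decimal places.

ΣQ_DR = 555.0 m³/s; V = ΣQ_DR·Δt = 9.990 × 10^5 m³.
Runoff depth d = V / A = 8.189 mm.
C = d / P = 8.189 / 19 = 0.43.

C ≈ 0.43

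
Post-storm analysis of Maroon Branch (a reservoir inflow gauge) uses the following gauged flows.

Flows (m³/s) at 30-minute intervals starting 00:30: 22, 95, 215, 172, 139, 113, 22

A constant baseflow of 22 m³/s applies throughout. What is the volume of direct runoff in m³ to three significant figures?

V ≈ 1.12 × 10^6 m³

Direct-runoff ordinates (Q − Q_b): 0.0, 73.0, 193.0, 150.0, 117.0, 91.0, 0.0 m³/s.
ΣQ_DR = 624.0 m³/s.
With Δt = 0.5 h = 1800 s, V = ΣQ_DR · Δt = 624.0 × 1800 = 1.12 × 10^6 m³.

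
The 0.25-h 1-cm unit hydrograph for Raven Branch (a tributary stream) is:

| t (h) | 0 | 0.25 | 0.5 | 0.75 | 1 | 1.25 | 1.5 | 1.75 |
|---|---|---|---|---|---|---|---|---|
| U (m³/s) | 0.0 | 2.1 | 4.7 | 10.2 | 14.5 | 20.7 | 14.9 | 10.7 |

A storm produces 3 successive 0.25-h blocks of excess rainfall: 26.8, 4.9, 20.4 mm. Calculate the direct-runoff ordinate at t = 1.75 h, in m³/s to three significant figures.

By discrete convolution, Q_j = Σ (P_i / 10 mm) · U_{j−i}.
At t = 1.75 h (j=7): Q = (26.8/10)·10.7 + (4.9/10)·14.9 + (20.4/10)·20.7 = 78.2 m³/s.

Q ≈ 78.2 m³/s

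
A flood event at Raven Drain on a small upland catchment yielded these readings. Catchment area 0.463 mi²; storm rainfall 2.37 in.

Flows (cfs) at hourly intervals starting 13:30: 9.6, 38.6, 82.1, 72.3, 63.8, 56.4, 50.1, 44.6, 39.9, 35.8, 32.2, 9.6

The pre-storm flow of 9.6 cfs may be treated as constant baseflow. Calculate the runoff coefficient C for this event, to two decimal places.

C ≈ 0.59

ΣQ_DR = 419.8 cfs; V = ΣQ_DR·Δt = 1.511 × 10^6 ft³.
Runoff depth d = V / A = 1.405 in.
C = d / P = 1.405 / 2.37 = 0.59.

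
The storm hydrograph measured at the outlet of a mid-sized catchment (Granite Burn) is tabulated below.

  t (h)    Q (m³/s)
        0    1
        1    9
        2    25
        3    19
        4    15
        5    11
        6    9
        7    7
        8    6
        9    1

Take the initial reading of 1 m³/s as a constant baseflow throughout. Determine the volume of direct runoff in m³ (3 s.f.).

V ≈ 3.35 × 10^5 m³

Direct-runoff ordinates (Q − Q_b): 0.0, 8.0, 24.0, 18.0, 14.0, 10.0, 8.0, 6.0, 5.0, 0.0 m³/s.
ΣQ_DR = 93.00 m³/s.
With Δt = 1 h = 3600 s, V = ΣQ_DR · Δt = 93.00 × 3600 = 3.35 × 10^5 m³.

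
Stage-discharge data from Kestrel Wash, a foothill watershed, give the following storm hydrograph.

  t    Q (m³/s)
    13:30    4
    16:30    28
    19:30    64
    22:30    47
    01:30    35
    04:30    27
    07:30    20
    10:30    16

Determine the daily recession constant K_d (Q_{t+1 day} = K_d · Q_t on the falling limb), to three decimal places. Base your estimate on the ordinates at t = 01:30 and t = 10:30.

Between t = 01:30 and t = 10:30 the flow falls from 35 to 16 m³/s over 3×3 h = 9 h.
Per-interval ratio K = (16/35)^(1/3) = 0.7703; K_d = K^(24/3) = 0.124.

K_d ≈ 0.124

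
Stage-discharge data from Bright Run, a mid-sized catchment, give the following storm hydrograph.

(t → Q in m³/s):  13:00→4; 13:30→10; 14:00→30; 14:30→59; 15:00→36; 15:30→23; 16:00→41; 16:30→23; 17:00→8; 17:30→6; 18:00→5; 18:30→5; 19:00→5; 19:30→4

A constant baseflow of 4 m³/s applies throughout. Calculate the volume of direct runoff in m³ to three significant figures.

Direct-runoff ordinates (Q − Q_b): 0.0, 6.0, 26.0, 55.0, 32.0, 19.0, 37.0, 19.0, 4.0, 2.0, 1.0, 1.0, 1.0, 0.0 m³/s.
ΣQ_DR = 203.0 m³/s.
With Δt = 0.5 h = 1800 s, V = ΣQ_DR · Δt = 203.0 × 1800 = 3.65 × 10^5 m³.

V ≈ 3.65 × 10^5 m³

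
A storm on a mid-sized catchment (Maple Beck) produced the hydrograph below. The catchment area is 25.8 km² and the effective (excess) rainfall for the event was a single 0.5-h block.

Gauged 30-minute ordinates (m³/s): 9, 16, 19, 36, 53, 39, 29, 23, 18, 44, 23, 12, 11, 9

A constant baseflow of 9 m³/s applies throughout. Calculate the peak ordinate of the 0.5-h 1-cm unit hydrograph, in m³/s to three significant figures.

Direct runoff: 0.0, 7.0, 10.0, 27.0, 44.0, 30.0, 20.0, 14.0, 9.0, 35.0, 14.0, 3.0, 2.0, 0.0 m³/s; ΣQ_DR = 215.0 m³/s, peak = 44.0 m³/s.
Runoff depth d = ΣQ_DR·Δt / A = 215.0 × 1800 / (25.8 km²) = 15.00 mm.
The 1-cm UH is the DRH scaled by (10 mm)/d, so U_p = 44.0 × 10/15.00 = 29.3 m³/s.

U_p ≈ 29.3 m³/s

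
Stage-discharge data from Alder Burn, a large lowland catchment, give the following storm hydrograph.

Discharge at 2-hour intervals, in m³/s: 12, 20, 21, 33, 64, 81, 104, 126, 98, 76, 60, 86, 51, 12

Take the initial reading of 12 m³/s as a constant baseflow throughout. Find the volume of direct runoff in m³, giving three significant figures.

Direct-runoff ordinates (Q − Q_b): 0.0, 8.0, 9.0, 21.0, 52.0, 69.0, 92.0, 114.0, 86.0, 64.0, 48.0, 74.0, 39.0, 0.0 m³/s.
ΣQ_DR = 676.0 m³/s.
With Δt = 2 h = 7200 s, V = ΣQ_DR · Δt = 676.0 × 7200 = 4.87 × 10^6 m³.

V ≈ 4.87 × 10^6 m³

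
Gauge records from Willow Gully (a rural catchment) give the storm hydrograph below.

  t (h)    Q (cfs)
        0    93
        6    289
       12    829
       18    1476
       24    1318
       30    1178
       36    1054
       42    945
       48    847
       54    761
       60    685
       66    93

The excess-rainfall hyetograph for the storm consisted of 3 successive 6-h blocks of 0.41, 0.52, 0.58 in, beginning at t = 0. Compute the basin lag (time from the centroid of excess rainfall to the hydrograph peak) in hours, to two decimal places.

Centroid of excess rainfall: t_c = Σ P_i·t̄_i / ΣP_i = 9.6755 h (block centres at 3, 9, 15 h).
Hydrograph peak occurs at t = 18 h, so basin lag t_L = 18 − 9.6755 = 8.32 h.

t_L ≈ 8.32 h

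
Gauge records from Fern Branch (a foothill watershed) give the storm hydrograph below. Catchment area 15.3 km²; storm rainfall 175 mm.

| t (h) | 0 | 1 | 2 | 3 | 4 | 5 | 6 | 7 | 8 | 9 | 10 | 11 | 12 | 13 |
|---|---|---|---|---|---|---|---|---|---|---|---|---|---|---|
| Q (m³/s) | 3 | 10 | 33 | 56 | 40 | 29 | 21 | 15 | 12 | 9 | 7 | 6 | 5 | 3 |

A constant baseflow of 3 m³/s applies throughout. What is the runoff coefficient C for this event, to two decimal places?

C ≈ 0.28

ΣQ_DR = 207.0 m³/s; V = ΣQ_DR·Δt = 7.452 × 10^5 m³.
Runoff depth d = V / A = 48.71 mm.
C = d / P = 48.71 / 175 = 0.28.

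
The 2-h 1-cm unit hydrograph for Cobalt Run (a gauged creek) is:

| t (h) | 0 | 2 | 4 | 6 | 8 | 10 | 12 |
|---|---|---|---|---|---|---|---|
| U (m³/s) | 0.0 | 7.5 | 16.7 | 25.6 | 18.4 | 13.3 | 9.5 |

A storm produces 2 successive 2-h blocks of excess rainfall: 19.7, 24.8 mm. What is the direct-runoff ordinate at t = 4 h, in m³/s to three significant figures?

Q ≈ 51.5 m³/s

By discrete convolution, Q_j = Σ (P_i / 10 mm) · U_{j−i}.
At t = 4 h (j=2): Q = (19.7/10)·16.7 + (24.8/10)·7.5 = 51.5 m³/s.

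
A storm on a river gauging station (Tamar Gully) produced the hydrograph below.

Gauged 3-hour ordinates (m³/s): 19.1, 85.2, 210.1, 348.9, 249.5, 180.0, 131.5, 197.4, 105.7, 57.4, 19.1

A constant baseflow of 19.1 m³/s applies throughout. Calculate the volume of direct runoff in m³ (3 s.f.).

V ≈ 1.51 × 10^7 m³

Direct-runoff ordinates (Q − Q_b): 0.0, 66.1, 191.0, 329.8, 230.4, 160.9, 112.4, 178.3, 86.6, 38.3, 0.0 m³/s.
ΣQ_DR = 1394 m³/s.
With Δt = 3 h = 10800 s, V = ΣQ_DR · Δt = 1394 × 10800 = 1.51 × 10^7 m³.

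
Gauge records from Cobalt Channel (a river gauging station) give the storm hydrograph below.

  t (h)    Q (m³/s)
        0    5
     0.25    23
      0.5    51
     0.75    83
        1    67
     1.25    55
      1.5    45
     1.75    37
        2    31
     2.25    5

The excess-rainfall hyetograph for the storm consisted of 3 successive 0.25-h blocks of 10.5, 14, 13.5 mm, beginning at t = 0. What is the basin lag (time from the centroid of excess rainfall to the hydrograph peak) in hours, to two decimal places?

t_L ≈ 0.36 h

Centroid of excess rainfall: t_c = Σ P_i·t̄_i / ΣP_i = 0.3947 h (block centres at 0.125, 0.375, 0.625 h).
Hydrograph peak occurs at t = 0.75 h, so basin lag t_L = 0.75 − 0.3947 = 0.36 h.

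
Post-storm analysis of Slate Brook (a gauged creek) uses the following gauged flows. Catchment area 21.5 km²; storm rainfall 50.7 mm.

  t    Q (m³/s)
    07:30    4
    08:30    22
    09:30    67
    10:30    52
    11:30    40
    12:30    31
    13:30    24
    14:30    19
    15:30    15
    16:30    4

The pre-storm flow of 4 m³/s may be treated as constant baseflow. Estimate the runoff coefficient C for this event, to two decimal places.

C ≈ 0.79

ΣQ_DR = 238.0 m³/s; V = ΣQ_DR·Δt = 8.568 × 10^5 m³.
Runoff depth d = V / A = 39.85 mm.
C = d / P = 39.85 / 50.7 = 0.79.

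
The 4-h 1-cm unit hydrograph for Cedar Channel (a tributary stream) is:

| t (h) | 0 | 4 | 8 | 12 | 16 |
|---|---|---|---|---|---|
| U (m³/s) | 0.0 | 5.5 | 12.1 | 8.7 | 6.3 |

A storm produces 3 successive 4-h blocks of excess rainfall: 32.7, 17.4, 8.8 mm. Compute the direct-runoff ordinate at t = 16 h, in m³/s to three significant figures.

By discrete convolution, Q_j = Σ (P_i / 10 mm) · U_{j−i}.
At t = 16 h (j=4): Q = (32.7/10)·6.3 + (17.4/10)·8.7 + (8.8/10)·12.1 = 46.4 m³/s.

Q ≈ 46.4 m³/s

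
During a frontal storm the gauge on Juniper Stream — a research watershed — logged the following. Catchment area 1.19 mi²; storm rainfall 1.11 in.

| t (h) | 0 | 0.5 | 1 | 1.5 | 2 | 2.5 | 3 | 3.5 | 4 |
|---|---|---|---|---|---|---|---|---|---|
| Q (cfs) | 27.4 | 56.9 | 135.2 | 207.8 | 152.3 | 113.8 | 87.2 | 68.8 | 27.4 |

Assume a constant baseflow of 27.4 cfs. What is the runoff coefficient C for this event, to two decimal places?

C ≈ 0.37

ΣQ_DR = 630.2 cfs; V = ΣQ_DR·Δt = 1.134 × 10^6 ft³.
Runoff depth d = V / A = 0.4103 in.
C = d / P = 0.4103 / 1.11 = 0.37.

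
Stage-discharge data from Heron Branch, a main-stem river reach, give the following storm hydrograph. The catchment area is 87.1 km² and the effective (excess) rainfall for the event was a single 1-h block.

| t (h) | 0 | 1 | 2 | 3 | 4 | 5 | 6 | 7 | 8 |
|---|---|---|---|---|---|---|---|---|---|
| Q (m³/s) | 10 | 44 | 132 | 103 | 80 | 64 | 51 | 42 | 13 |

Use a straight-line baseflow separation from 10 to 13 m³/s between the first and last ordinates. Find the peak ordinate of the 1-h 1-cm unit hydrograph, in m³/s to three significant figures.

Direct runoff: 0.00, 33.62, 121.25, 91.88, 68.50, 52.12, 38.75, 29.38, 0.00 m³/s; ΣQ_DR = 435.5 m³/s, peak = 121.25 m³/s.
Runoff depth d = ΣQ_DR·Δt / A = 435.5 × 3600 / (87.1 km²) = 18.00 mm.
The 1-cm UH is the DRH scaled by (10 mm)/d, so U_p = 121.25 × 10/18.00 = 67.4 m³/s.

U_p ≈ 67.4 m³/s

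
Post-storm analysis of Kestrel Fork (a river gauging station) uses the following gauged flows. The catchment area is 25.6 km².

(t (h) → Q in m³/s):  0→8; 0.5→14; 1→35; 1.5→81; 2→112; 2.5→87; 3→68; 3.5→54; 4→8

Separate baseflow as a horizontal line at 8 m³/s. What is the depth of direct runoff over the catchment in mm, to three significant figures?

d ≈ 27.8 mm

Direct runoff: 0.0, 6.0, 27.0, 73.0, 104.0, 79.0, 60.0, 46.0, 0.0 m³/s; ΣQ_DR = 395.0 m³/s.
V = ΣQ_DR · Δt = 395.0 × 1800 s = 7.110 × 10^5 m³.
Over A = 25.6 km², depth = V / A = 27.8 mm.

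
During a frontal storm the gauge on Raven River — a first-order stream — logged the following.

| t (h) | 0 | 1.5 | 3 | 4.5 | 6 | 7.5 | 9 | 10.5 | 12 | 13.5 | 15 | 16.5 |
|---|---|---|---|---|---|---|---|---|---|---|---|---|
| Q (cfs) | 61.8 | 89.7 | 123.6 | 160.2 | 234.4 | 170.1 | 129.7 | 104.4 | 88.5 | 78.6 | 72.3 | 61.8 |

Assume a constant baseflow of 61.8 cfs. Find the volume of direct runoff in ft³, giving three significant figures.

V ≈ 3.42 × 10^6 ft³

Direct-runoff ordinates (Q − Q_b): 0.0, 27.9, 61.8, 98.4, 172.6, 108.3, 67.9, 42.6, 26.7, 16.8, 10.5, 0.0 cfs.
ΣQ_DR = 633.5 cfs.
With Δt = 1.5 h = 5400 s, V = ΣQ_DR · Δt = 633.5 × 5400 = 3.42 × 10^6 ft³.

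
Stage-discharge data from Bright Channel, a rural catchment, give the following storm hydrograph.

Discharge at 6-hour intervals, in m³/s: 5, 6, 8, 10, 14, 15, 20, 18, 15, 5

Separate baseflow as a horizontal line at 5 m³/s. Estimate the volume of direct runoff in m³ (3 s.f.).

V ≈ 1.43 × 10^6 m³

Direct-runoff ordinates (Q − Q_b): 0.0, 1.0, 3.0, 5.0, 9.0, 10.0, 15.0, 13.0, 10.0, 0.0 m³/s.
ΣQ_DR = 66.00 m³/s.
With Δt = 6 h = 21600 s, V = ΣQ_DR · Δt = 66.00 × 21600 = 1.43 × 10^6 m³.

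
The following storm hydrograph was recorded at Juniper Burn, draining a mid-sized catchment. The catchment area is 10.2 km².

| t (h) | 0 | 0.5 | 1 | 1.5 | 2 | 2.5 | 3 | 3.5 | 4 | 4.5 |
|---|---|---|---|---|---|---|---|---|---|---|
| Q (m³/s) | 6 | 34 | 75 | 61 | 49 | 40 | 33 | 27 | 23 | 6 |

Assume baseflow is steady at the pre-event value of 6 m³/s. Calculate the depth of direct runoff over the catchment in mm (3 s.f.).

d ≈ 51.9 mm

Direct runoff: 0.0, 28.0, 69.0, 55.0, 43.0, 34.0, 27.0, 21.0, 17.0, 0.0 m³/s; ΣQ_DR = 294.0 m³/s.
V = ΣQ_DR · Δt = 294.0 × 1800 s = 5.292 × 10^5 m³.
Over A = 10.2 km², depth = V / A = 51.9 mm.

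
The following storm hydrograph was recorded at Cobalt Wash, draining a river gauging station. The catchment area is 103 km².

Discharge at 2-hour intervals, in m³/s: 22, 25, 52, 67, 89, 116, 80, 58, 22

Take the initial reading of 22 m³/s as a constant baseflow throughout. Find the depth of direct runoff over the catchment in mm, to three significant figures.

d ≈ 23.3 mm

Direct runoff: 0.0, 3.0, 30.0, 45.0, 67.0, 94.0, 58.0, 36.0, 0.0 m³/s; ΣQ_DR = 333.0 m³/s.
V = ΣQ_DR · Δt = 333.0 × 7200 s = 2.398 × 10^6 m³.
Over A = 103 km², depth = V / A = 23.3 mm.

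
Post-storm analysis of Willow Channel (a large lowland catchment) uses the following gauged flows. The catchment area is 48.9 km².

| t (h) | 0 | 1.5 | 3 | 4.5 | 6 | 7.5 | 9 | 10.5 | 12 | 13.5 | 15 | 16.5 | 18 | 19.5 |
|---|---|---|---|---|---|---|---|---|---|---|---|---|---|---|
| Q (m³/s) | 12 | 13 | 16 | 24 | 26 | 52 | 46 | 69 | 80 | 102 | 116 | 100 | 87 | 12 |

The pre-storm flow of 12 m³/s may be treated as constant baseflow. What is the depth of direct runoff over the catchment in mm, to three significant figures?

d ≈ 64.8 mm

Direct runoff: 0.0, 1.0, 4.0, 12.0, 14.0, 40.0, 34.0, 57.0, 68.0, 90.0, 104.0, 88.0, 75.0, 0.0 m³/s; ΣQ_DR = 587.0 m³/s.
V = ΣQ_DR · Δt = 587.0 × 5400 s = 3.170 × 10^6 m³.
Over A = 48.9 km², depth = V / A = 64.8 mm.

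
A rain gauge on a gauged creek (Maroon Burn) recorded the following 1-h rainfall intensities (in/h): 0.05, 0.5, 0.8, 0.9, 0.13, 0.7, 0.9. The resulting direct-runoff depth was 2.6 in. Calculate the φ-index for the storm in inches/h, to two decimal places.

Only the 5 blocks with intensity above φ contribute runoff: 0.5, 0.8, 0.9, 0.7, 0.9 in/h.
Σ(I−φ)·Δt = d  ⇒  (0.5+0.8+0.9+0.7+0.9 − 5φ)·1 = 2.6
φ = (3.800 − 2.6/1) / 5 = 0.24 in/h.

φ ≈ 0.24 in/h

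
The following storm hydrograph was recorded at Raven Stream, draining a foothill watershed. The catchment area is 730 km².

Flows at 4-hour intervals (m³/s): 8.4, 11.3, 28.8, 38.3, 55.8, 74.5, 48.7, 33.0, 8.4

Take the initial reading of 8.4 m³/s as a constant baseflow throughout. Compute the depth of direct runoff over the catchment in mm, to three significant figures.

d ≈ 4.57 mm

Direct runoff: 0.0, 2.9, 20.4, 29.9, 47.4, 66.1, 40.3, 24.6, 0.0 m³/s; ΣQ_DR = 231.6 m³/s.
V = ΣQ_DR · Δt = 231.6 × 14400 s = 3.335 × 10^6 m³.
Over A = 730 km², depth = V / A = 4.57 mm.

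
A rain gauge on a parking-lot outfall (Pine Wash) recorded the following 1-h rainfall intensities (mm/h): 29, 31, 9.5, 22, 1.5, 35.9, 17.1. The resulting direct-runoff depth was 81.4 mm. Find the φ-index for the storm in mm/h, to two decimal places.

φ ≈ 10.72 mm/h

Only the 5 blocks with intensity above φ contribute runoff: 29, 31, 22, 35.9, 17.1 mm/h.
Σ(I−φ)·Δt = d  ⇒  (29+31+22+35.9+17.1 − 5φ)·1 = 81.4
φ = (135.0 − 81.4/1) / 5 = 10.72 mm/h.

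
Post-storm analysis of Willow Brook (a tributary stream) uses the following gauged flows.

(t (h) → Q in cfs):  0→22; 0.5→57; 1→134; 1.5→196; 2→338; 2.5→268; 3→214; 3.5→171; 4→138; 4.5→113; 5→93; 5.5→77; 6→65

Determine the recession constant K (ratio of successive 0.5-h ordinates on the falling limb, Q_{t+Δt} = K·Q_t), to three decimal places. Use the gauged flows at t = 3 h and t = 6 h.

K ≈ 0.820

Using the recession-limb readings at t = 3 h and t = 6 h: Q falls from 214 to 65 cfs over 6 intervals.
K = (Q₂/Q₁)^(1/6) = (65/214)^(1/6) = 0.820.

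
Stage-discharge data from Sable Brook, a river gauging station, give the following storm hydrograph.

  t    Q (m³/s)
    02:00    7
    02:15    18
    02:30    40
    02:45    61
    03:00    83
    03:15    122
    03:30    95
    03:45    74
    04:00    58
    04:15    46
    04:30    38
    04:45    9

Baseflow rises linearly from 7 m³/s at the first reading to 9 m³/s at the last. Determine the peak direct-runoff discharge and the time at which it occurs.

Subtracting baseflow gives direct-runoff ordinates: 0.00, 10.82, 32.64, 53.45, 75.27, 114.09, 86.91, 65.73, 49.55, 37.36, 29.18, 0.00 m³/s.
The maximum is 114.09 m³/s, occurring at the reading for t = 03:15.

Q_p = 114.09 m³/s at t = 03:15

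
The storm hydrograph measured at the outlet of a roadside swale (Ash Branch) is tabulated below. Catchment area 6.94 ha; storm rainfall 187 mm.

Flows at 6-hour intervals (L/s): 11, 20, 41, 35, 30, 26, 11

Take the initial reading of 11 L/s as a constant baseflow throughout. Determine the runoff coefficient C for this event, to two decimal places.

ΣQ_DR = 97.00 L/s; V = ΣQ_DR·Δt = 2.095 × 10^6 L.
Runoff depth d = V / A = 30.19 mm.
C = d / P = 30.19 / 187 = 0.16.

C ≈ 0.16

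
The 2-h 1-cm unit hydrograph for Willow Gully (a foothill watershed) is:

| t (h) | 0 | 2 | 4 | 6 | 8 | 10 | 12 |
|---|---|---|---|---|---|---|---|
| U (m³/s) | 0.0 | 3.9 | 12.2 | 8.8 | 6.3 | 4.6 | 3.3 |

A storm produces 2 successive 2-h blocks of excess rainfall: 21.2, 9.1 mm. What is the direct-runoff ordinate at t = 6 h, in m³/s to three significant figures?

Q ≈ 29.8 m³/s

By discrete convolution, Q_j = Σ (P_i / 10 mm) · U_{j−i}.
At t = 6 h (j=3): Q = (21.2/10)·8.8 + (9.1/10)·12.2 = 29.8 m³/s.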